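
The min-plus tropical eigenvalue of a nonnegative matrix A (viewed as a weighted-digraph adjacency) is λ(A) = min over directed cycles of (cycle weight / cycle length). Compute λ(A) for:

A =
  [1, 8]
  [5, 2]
λ(A) = 1

Enumerate directed cycles and compute their means (weight / length). Sample:
  cycle 0 → 0: weight = 1, length = 1, mean = 1/1 ≈ 1.000
  cycle 1 → 1: weight = 2, length = 1, mean = 2/1 ≈ 2.000
  cycle 0 → 1 → 0: weight = 13, length = 2, mean = 13/2 ≈ 6.500
  cycle 1 → 0 → 1: weight = 13, length = 2, mean = 13/2 ≈ 6.500
Minimum mean = 1.000, attained e.g. along the cycle 0 → 0 with weight 1 and length 1. So λ(A) = 1/1 = 1.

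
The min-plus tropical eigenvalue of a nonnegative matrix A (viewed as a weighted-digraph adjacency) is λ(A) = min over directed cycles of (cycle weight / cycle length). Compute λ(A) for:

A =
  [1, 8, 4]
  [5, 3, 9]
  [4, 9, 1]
λ(A) = 1

Enumerate directed cycles and compute their means (weight / length). Sample:
  cycle 0 → 0: weight = 1, length = 1, mean = 1/1 ≈ 1.000
  cycle 1 → 1: weight = 3, length = 1, mean = 3/1 ≈ 3.000
  cycle 2 → 2: weight = 1, length = 1, mean = 1/1 ≈ 1.000
  cycle 0 → 1 → 0: weight = 13, length = 2, mean = 13/2 ≈ 6.500
  cycle 0 → 2 → 0: weight = 8, length = 2, mean = 8/2 ≈ 4.000
  cycle 1 → 0 → 1: weight = 13, length = 2, mean = 13/2 ≈ 6.500
Minimum mean = 1.000, attained e.g. along the cycle 0 → 0 with weight 1 and length 1. So λ(A) = 1/1 = 1.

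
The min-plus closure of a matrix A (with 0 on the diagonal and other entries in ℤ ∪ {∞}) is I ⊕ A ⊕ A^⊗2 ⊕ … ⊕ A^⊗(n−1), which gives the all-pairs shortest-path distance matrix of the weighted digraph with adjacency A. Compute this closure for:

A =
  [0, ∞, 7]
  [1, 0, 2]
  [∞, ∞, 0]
Closure =
  [0, ∞, 7]
  [1, 0, 2]
  [∞, ∞, 0]

This is the Floyd-Warshall all-pairs shortest-path computation. For each intermediate vertex k = 0, 1, …, 2, update dist[i][j] ← min(dist[i][j], dist[i][k] + dist[k][j]). The final matrix gives, for each (i, j), the minimum total weight of any directed path from i to j (possibly empty when i = j).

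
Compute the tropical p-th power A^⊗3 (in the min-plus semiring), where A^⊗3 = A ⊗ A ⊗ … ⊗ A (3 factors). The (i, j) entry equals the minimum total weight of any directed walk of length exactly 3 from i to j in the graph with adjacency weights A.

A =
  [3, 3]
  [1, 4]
A^⊗3 =
  [7, 7]
  [5, 7]

Each entry (A^⊗3)_ij equals the minimum over all length-3 walks i = v_0 → v_1 → … → v_3 = j of Σ_t A[v_t][v_{t+1}]. For example, for (i, j) = (0, 1) we minimise over 4 possible intermediate vertex sequences; the minimum is 7, attained along the walk 0 → 1 → 0 → 1.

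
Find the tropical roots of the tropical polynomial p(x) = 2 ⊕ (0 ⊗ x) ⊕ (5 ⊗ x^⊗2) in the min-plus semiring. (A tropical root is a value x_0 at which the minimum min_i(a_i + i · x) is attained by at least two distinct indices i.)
Roots: {-5, 2}

Each tropical root is a break point of the lower envelope of the lines y = a_i + i · x (there are 3 lines, with slopes 0, 1, ..., 2). Only the lines that attain the minimum somewhere contribute to roots; other lines are dominated. Here the surviving (envelope) indices are i = 2, i = 1, i = 0.
Intersections between consecutive envelope lines give the roots: for adjacent envelope indices i < j the intersection is x = (a_i − a_j) / (j − i). Reading off the sorted break points: {-5, 2}.
Verification: at each break x_0, at least two indices attain the minimum of min_i(a_i + i · x_0).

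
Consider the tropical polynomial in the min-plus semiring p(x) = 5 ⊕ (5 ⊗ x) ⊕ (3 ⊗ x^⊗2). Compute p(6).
p(6) = 5

A tropical monomial a ⊗ x^⊗i evaluates to a + i · x. Evaluating each term at x = 6:
  Term 0 contributes 5 + 0 · 6 = 5
  Term 1 contributes 5 + 1 · 6 = 11
  Term 2 contributes 3 + 2 · 6 = 15
p(6) = ⊕ of these = min[5, 11, 15] = 5.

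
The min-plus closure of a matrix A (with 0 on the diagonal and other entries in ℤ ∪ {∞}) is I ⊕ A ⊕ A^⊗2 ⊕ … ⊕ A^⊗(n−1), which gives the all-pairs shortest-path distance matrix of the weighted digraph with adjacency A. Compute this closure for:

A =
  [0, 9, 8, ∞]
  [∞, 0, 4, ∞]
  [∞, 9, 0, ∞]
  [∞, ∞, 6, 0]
Closure =
  [0, 9, 8, ∞]
  [∞, 0, 4, ∞]
  [∞, 9, 0, ∞]
  [∞, 15, 6, 0]

This is the Floyd-Warshall all-pairs shortest-path computation. For each intermediate vertex k = 0, 1, …, 3, update dist[i][j] ← min(dist[i][j], dist[i][k] + dist[k][j]). The final matrix gives, for each (i, j), the minimum total weight of any directed path from i to j (possibly empty when i = j).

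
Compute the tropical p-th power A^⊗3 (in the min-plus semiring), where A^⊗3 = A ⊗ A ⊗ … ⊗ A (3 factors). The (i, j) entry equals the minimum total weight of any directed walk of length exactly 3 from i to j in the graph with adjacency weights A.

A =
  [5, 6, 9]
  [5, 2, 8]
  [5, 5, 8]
A^⊗3 =
  [13, 10, 16]
  [9, 6, 12]
  [12, 9, 15]

Each entry (A^⊗3)_ij equals the minimum over all length-3 walks i = v_0 → v_1 → … → v_3 = j of Σ_t A[v_t][v_{t+1}]. For example, for (i, j) = (0, 2) we minimise over 9 possible intermediate vertex sequences; the minimum is 16, attained along the walk 0 → 1 → 1 → 2.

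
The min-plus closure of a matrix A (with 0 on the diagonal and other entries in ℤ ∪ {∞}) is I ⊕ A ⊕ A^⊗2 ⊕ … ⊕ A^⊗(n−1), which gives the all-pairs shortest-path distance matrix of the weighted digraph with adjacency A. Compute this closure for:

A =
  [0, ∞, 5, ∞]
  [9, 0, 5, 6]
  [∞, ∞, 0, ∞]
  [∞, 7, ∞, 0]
Closure =
  [0, ∞, 5, ∞]
  [9, 0, 5, 6]
  [∞, ∞, 0, ∞]
  [16, 7, 12, 0]

This is the Floyd-Warshall all-pairs shortest-path computation. For each intermediate vertex k = 0, 1, …, 3, update dist[i][j] ← min(dist[i][j], dist[i][k] + dist[k][j]). The final matrix gives, for each (i, j), the minimum total weight of any directed path from i to j (possibly empty when i = j).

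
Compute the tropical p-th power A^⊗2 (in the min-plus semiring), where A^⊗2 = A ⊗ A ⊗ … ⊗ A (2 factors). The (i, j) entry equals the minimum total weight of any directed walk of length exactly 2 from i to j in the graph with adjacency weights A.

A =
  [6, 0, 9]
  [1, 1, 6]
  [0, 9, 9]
A^⊗2 =
  [1, 1, 6]
  [2, 1, 7]
  [6, 0, 9]

Each entry (A^⊗2)_ij equals the minimum over all length-2 walks i = v_0 → v_1 → … → v_2 = j of Σ_t A[v_t][v_{t+1}]. For example, for (i, j) = (0, 2) we minimise over 3 possible intermediate vertex sequences; the minimum is 6, attained along the walk 0 → 1 → 2.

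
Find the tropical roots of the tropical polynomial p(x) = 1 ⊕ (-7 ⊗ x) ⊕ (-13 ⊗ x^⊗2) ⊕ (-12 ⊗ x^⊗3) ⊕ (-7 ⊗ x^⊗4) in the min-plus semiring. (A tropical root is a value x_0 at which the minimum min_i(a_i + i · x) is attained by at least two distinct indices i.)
Roots: {-5, -1, 6, 8}

Each tropical root is a break point of the lower envelope of the lines y = a_i + i · x (there are 5 lines, with slopes 0, 1, ..., 4). Only the lines that attain the minimum somewhere contribute to roots; other lines are dominated. Here the surviving (envelope) indices are i = 4, i = 3, i = 2, i = 1, i = 0.
Intersections between consecutive envelope lines give the roots: for adjacent envelope indices i < j the intersection is x = (a_i − a_j) / (j − i). Reading off the sorted break points: {-5, -1, 6, 8}.
Verification: at each break x_0, at least two indices attain the minimum of min_i(a_i + i · x_0).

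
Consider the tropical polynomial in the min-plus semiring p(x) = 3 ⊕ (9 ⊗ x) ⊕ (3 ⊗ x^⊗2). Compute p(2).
p(2) = 3

A tropical monomial a ⊗ x^⊗i evaluates to a + i · x. Evaluating each term at x = 2:
  Term 0 contributes 3 + 0 · 2 = 3
  Term 1 contributes 9 + 1 · 2 = 11
  Term 2 contributes 3 + 2 · 2 = 7
p(2) = ⊕ of these = min[3, 11, 7] = 3.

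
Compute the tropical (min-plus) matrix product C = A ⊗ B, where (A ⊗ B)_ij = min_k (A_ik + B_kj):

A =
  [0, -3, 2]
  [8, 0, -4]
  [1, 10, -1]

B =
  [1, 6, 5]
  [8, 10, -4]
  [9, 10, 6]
A ⊗ B =
  [1, 6, -7]
  [5, 6, -4]
  [2, 7, 5]

Apply the min-plus product entry-by-entry:
  C[0][0] = min over k of (A[0][0] + B[0][0] = 0 + 1 = 1, A[0][1] + B[1][0] = -3 + 8 = 5, A[0][2] + B[2][0] = 2 + 9 = 11) = 1 (attained at k = 0)
  C[0][1] = min over k of (A[0][0] + B[0][1] = 0 + 6 = 6, A[0][1] + B[1][1] = -3 + 10 = 7, A[0][2] + B[2][1] = 2 + 10 = 12) = 6 (attained at k = 0)
  C[0][2] = min over k of (A[0][0] + B[0][2] = 0 + 5 = 5, A[0][1] + B[1][2] = -3 + -4 = -7, A[0][2] + B[2][2] = 2 + 6 = 8) = -7 (attained at k = 1)
  C[1][0] = min over k of (A[1][0] + B[0][0] = 8 + 1 = 9, A[1][1] + B[1][0] = 0 + 8 = 8, A[1][2] + B[2][0] = -4 + 9 = 5) = 5 (attained at k = 2)
  C[1][1] = min over k of (A[1][0] + B[0][1] = 8 + 6 = 14, A[1][1] + B[1][1] = 0 + 10 = 10, A[1][2] + B[2][1] = -4 + 10 = 6) = 6 (attained at k = 2)
  C[1][2] = min over k of (A[1][0] + B[0][2] = 8 + 5 = 13, A[1][1] + B[1][2] = 0 + -4 = -4, A[1][2] + B[2][2] = -4 + 6 = 2) = -4 (attained at k = 1)
  C[2][0] = min over k of (A[2][0] + B[0][0] = 1 + 1 = 2, A[2][1] + B[1][0] = 10 + 8 = 18, A[2][2] + B[2][0] = -1 + 9 = 8) = 2 (attained at k = 0)
  C[2][1] = min over k of (A[2][0] + B[0][1] = 1 + 6 = 7, A[2][1] + B[1][1] = 10 + 10 = 20, A[2][2] + B[2][1] = -1 + 10 = 9) = 7 (attained at k = 0)
  C[2][2] = min over k of (A[2][0] + B[0][2] = 1 + 5 = 6, A[2][1] + B[1][2] = 10 + -4 = 6, A[2][2] + B[2][2] = -1 + 6 = 5) = 5 (attained at k = 2)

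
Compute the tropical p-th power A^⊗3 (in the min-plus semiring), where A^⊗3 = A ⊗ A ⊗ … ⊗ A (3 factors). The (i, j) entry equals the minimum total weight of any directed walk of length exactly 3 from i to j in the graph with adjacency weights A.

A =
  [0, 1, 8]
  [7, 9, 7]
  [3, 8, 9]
A^⊗3 =
  [0, 1, 8]
  [7, 8, 15]
  [3, 4, 11]

Each entry (A^⊗3)_ij equals the minimum over all length-3 walks i = v_0 → v_1 → … → v_3 = j of Σ_t A[v_t][v_{t+1}]. For example, for (i, j) = (0, 2) we minimise over 9 possible intermediate vertex sequences; the minimum is 8, attained along the walk 0 → 0 → 0 → 2.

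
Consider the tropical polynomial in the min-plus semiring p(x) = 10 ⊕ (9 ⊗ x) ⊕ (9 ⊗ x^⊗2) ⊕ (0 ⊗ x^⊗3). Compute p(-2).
p(-2) = -6

A tropical monomial a ⊗ x^⊗i evaluates to a + i · x. Evaluating each term at x = -2:
  Term 0 contributes 10 + 0 · -2 = 10
  Term 1 contributes 9 + 1 · -2 = 7
  Term 2 contributes 9 + 2 · -2 = 5
  Term 3 contributes 0 + 3 · -2 = -6
p(-2) = ⊕ of these = min[10, 7, 5, -6] = -6.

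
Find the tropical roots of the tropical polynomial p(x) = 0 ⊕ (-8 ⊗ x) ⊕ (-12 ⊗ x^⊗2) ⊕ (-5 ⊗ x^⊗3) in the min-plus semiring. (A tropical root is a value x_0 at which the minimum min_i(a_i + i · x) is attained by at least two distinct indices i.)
Roots: {-7, 4, 8}

Each tropical root is a break point of the lower envelope of the lines y = a_i + i · x (there are 4 lines, with slopes 0, 1, ..., 3). Only the lines that attain the minimum somewhere contribute to roots; other lines are dominated. Here the surviving (envelope) indices are i = 3, i = 2, i = 1, i = 0.
Intersections between consecutive envelope lines give the roots: for adjacent envelope indices i < j the intersection is x = (a_i − a_j) / (j − i). Reading off the sorted break points: {-7, 4, 8}.
Verification: at each break x_0, at least two indices attain the minimum of min_i(a_i + i · x_0).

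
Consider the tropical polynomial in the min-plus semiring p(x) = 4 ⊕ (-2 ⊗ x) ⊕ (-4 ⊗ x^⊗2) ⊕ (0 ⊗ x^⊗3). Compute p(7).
p(7) = 4

A tropical monomial a ⊗ x^⊗i evaluates to a + i · x. Evaluating each term at x = 7:
  Term 0 contributes 4 + 0 · 7 = 4
  Term 1 contributes -2 + 1 · 7 = 5
  Term 2 contributes -4 + 2 · 7 = 10
  Term 3 contributes 0 + 3 · 7 = 21
p(7) = ⊕ of these = min[4, 5, 10, 21] = 4.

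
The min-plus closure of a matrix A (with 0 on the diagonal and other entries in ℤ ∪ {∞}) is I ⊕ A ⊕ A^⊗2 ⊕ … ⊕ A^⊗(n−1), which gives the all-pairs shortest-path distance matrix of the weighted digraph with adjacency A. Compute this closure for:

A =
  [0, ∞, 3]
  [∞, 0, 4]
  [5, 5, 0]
Closure =
  [0, 8, 3]
  [9, 0, 4]
  [5, 5, 0]

This is the Floyd-Warshall all-pairs shortest-path computation. For each intermediate vertex k = 0, 1, …, 2, update dist[i][j] ← min(dist[i][j], dist[i][k] + dist[k][j]). The final matrix gives, for each (i, j), the minimum total weight of any directed path from i to j (possibly empty when i = j).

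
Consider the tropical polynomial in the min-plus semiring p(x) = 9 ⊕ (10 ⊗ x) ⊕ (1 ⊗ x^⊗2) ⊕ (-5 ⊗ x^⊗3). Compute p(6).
p(6) = 9

A tropical monomial a ⊗ x^⊗i evaluates to a + i · x. Evaluating each term at x = 6:
  Term 0 contributes 9 + 0 · 6 = 9
  Term 1 contributes 10 + 1 · 6 = 16
  Term 2 contributes 1 + 2 · 6 = 13
  Term 3 contributes -5 + 3 · 6 = 13
p(6) = ⊕ of these = min[9, 16, 13, 13] = 9.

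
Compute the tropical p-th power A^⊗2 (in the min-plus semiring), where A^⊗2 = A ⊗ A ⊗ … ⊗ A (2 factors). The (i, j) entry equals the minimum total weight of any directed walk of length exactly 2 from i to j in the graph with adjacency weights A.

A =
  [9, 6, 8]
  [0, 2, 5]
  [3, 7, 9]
A^⊗2 =
  [6, 8, 11]
  [2, 4, 7]
  [7, 9, 11]

Each entry (A^⊗2)_ij equals the minimum over all length-2 walks i = v_0 → v_1 → … → v_2 = j of Σ_t A[v_t][v_{t+1}]. For example, for (i, j) = (0, 2) we minimise over 3 possible intermediate vertex sequences; the minimum is 11, attained along the walk 0 → 1 → 2.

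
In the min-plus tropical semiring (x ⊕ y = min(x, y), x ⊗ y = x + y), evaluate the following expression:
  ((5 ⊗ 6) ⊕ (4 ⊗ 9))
((5 ⊗ 6) ⊕ (4 ⊗ 9)) = 11

Expand innermost to outermost. Recall ⊕ takes the minimum of its arguments and ⊗ takes their sum. Working out the expression ((5 ⊗ 6) ⊕ (4 ⊗ 9)) gives 11.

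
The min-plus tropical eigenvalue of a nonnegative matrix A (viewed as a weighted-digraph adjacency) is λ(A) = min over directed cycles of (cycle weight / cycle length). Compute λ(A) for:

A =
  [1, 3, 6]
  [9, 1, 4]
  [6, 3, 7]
λ(A) = 1

Enumerate directed cycles and compute their means (weight / length). Sample:
  cycle 0 → 0: weight = 1, length = 1, mean = 1/1 ≈ 1.000
  cycle 1 → 1: weight = 1, length = 1, mean = 1/1 ≈ 1.000
  cycle 2 → 2: weight = 7, length = 1, mean = 7/1 ≈ 7.000
  cycle 0 → 1 → 0: weight = 12, length = 2, mean = 12/2 ≈ 6.000
  cycle 0 → 2 → 0: weight = 12, length = 2, mean = 12/2 ≈ 6.000
  cycle 1 → 0 → 1: weight = 12, length = 2, mean = 12/2 ≈ 6.000
Minimum mean = 1.000, attained e.g. along the cycle 0 → 0 with weight 1 and length 1. So λ(A) = 1/1 = 1.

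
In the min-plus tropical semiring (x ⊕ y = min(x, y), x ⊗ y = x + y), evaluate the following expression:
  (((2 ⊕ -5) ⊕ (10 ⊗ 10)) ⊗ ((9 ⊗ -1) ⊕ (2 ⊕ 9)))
(((2 ⊕ -5) ⊕ (10 ⊗ 10)) ⊗ ((9 ⊗ -1) ⊕ (2 ⊕ 9))) = -3

Expand innermost to outermost. Recall ⊕ takes the minimum of its arguments and ⊗ takes their sum. Working out the expression (((2 ⊕ -5) ⊕ (10 ⊗ 10)) ⊗ ((9 ⊗ -1) ⊕ (2 ⊕ 9))) gives -3.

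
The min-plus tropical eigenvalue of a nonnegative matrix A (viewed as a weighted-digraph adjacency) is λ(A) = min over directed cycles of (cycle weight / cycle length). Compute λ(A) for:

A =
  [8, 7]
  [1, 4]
λ(A) = 4

Enumerate directed cycles and compute their means (weight / length). Sample:
  cycle 0 → 0: weight = 8, length = 1, mean = 8/1 ≈ 8.000
  cycle 1 → 1: weight = 4, length = 1, mean = 4/1 ≈ 4.000
  cycle 0 → 1 → 0: weight = 8, length = 2, mean = 8/2 ≈ 4.000
  cycle 1 → 0 → 1: weight = 8, length = 2, mean = 8/2 ≈ 4.000
Minimum mean = 4.000, attained e.g. along the cycle 1 → 1 with weight 4 and length 1. So λ(A) = 4/1 = 4.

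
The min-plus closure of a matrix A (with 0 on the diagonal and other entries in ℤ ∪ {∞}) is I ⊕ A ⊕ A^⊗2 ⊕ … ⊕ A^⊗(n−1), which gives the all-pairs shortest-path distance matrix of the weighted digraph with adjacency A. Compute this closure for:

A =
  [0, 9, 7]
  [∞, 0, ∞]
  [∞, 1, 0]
Closure =
  [0, 8, 7]
  [∞, 0, ∞]
  [∞, 1, 0]

This is the Floyd-Warshall all-pairs shortest-path computation. For each intermediate vertex k = 0, 1, …, 2, update dist[i][j] ← min(dist[i][j], dist[i][k] + dist[k][j]). The final matrix gives, for each (i, j), the minimum total weight of any directed path from i to j (possibly empty when i = j).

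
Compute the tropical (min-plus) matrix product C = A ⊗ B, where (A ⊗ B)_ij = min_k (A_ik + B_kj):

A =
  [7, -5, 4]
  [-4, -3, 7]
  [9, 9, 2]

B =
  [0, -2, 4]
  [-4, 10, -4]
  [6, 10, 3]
A ⊗ B =
  [-9, 5, -9]
  [-7, -6, -7]
  [5, 7, 5]

Apply the min-plus product entry-by-entry:
  C[0][0] = min over k of (A[0][0] + B[0][0] = 7 + 0 = 7, A[0][1] + B[1][0] = -5 + -4 = -9, A[0][2] + B[2][0] = 4 + 6 = 10) = -9 (attained at k = 1)
  C[0][1] = min over k of (A[0][0] + B[0][1] = 7 + -2 = 5, A[0][1] + B[1][1] = -5 + 10 = 5, A[0][2] + B[2][1] = 4 + 10 = 14) = 5 (attained at k = 0)
  C[0][2] = min over k of (A[0][0] + B[0][2] = 7 + 4 = 11, A[0][1] + B[1][2] = -5 + -4 = -9, A[0][2] + B[2][2] = 4 + 3 = 7) = -9 (attained at k = 1)
  C[1][0] = min over k of (A[1][0] + B[0][0] = -4 + 0 = -4, A[1][1] + B[1][0] = -3 + -4 = -7, A[1][2] + B[2][0] = 7 + 6 = 13) = -7 (attained at k = 1)
  C[1][1] = min over k of (A[1][0] + B[0][1] = -4 + -2 = -6, A[1][1] + B[1][1] = -3 + 10 = 7, A[1][2] + B[2][1] = 7 + 10 = 17) = -6 (attained at k = 0)
  C[1][2] = min over k of (A[1][0] + B[0][2] = -4 + 4 = 0, A[1][1] + B[1][2] = -3 + -4 = -7, A[1][2] + B[2][2] = 7 + 3 = 10) = -7 (attained at k = 1)
  C[2][0] = min over k of (A[2][0] + B[0][0] = 9 + 0 = 9, A[2][1] + B[1][0] = 9 + -4 = 5, A[2][2] + B[2][0] = 2 + 6 = 8) = 5 (attained at k = 1)
  C[2][1] = min over k of (A[2][0] + B[0][1] = 9 + -2 = 7, A[2][1] + B[1][1] = 9 + 10 = 19, A[2][2] + B[2][1] = 2 + 10 = 12) = 7 (attained at k = 0)
  C[2][2] = min over k of (A[2][0] + B[0][2] = 9 + 4 = 13, A[2][1] + B[1][2] = 9 + -4 = 5, A[2][2] + B[2][2] = 2 + 3 = 5) = 5 (attained at k = 1)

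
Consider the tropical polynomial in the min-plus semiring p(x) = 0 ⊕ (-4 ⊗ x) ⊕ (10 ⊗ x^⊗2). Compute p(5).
p(5) = 0

A tropical monomial a ⊗ x^⊗i evaluates to a + i · x. Evaluating each term at x = 5:
  Term 0 contributes 0 + 0 · 5 = 0
  Term 1 contributes -4 + 1 · 5 = 1
  Term 2 contributes 10 + 2 · 5 = 20
p(5) = ⊕ of these = min[0, 1, 20] = 0.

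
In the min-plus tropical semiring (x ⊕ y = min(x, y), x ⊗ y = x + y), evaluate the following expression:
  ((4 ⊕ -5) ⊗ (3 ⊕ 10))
((4 ⊕ -5) ⊗ (3 ⊕ 10)) = -2

Expand innermost to outermost. Recall ⊕ takes the minimum of its arguments and ⊗ takes their sum. Working out the expression ((4 ⊕ -5) ⊗ (3 ⊕ 10)) gives -2.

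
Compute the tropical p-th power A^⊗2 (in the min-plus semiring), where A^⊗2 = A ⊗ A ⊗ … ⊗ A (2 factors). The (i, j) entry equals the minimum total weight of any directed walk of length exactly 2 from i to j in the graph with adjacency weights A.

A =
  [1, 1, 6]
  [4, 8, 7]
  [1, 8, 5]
A^⊗2 =
  [2, 2, 7]
  [5, 5, 10]
  [2, 2, 7]

Each entry (A^⊗2)_ij equals the minimum over all length-2 walks i = v_0 → v_1 → … → v_2 = j of Σ_t A[v_t][v_{t+1}]. For example, for (i, j) = (0, 2) we minimise over 3 possible intermediate vertex sequences; the minimum is 7, attained along the walk 0 → 0 → 2.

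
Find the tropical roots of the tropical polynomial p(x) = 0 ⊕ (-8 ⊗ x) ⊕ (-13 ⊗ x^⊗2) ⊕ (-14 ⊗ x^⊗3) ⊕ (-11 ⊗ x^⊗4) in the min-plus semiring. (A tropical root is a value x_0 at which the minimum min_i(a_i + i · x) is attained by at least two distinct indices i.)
Roots: {-3, 1, 5, 8}

Each tropical root is a break point of the lower envelope of the lines y = a_i + i · x (there are 5 lines, with slopes 0, 1, ..., 4). Only the lines that attain the minimum somewhere contribute to roots; other lines are dominated. Here the surviving (envelope) indices are i = 4, i = 3, i = 2, i = 1, i = 0.
Intersections between consecutive envelope lines give the roots: for adjacent envelope indices i < j the intersection is x = (a_i − a_j) / (j − i). Reading off the sorted break points: {-3, 1, 5, 8}.
Verification: at each break x_0, at least two indices attain the minimum of min_i(a_i + i · x_0).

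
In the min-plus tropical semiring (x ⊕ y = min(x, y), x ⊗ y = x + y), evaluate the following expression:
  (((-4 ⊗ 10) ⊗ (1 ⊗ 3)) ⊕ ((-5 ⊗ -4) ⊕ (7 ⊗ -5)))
(((-4 ⊗ 10) ⊗ (1 ⊗ 3)) ⊕ ((-5 ⊗ -4) ⊕ (7 ⊗ -5))) = -9

Expand innermost to outermost. Recall ⊕ takes the minimum of its arguments and ⊗ takes their sum. Working out the expression (((-4 ⊗ 10) ⊗ (1 ⊗ 3)) ⊕ ((-5 ⊗ -4) ⊕ (7 ⊗ -5))) gives -9.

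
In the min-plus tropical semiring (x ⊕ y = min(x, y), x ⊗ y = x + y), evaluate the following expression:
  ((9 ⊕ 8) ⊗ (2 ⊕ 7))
((9 ⊕ 8) ⊗ (2 ⊕ 7)) = 10

Expand innermost to outermost. Recall ⊕ takes the minimum of its arguments and ⊗ takes their sum. Working out the expression ((9 ⊕ 8) ⊗ (2 ⊕ 7)) gives 10.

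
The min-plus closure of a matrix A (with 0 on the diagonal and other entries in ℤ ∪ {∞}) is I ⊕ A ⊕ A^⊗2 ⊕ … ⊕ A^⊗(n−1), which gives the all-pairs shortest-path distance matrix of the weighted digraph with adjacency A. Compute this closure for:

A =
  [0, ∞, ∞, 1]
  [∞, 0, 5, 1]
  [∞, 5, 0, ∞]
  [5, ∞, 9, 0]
Closure =
  [0, 15, 10, 1]
  [6, 0, 5, 1]
  [11, 5, 0, 6]
  [5, 14, 9, 0]

This is the Floyd-Warshall all-pairs shortest-path computation. For each intermediate vertex k = 0, 1, …, 3, update dist[i][j] ← min(dist[i][j], dist[i][k] + dist[k][j]). The final matrix gives, for each (i, j), the minimum total weight of any directed path from i to j (possibly empty when i = j).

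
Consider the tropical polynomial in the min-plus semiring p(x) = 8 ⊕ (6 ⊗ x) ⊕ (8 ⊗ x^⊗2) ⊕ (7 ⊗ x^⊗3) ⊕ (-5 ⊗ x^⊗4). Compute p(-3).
p(-3) = -17

A tropical monomial a ⊗ x^⊗i evaluates to a + i · x. Evaluating each term at x = -3:
  Term 0 contributes 8 + 0 · -3 = 8
  Term 1 contributes 6 + 1 · -3 = 3
  Term 2 contributes 8 + 2 · -3 = 2
  Term 3 contributes 7 + 3 · -3 = -2
  Term 4 contributes -5 + 4 · -3 = -17
p(-3) = ⊕ of these = min[8, 3, 2, -2, -17] = -17.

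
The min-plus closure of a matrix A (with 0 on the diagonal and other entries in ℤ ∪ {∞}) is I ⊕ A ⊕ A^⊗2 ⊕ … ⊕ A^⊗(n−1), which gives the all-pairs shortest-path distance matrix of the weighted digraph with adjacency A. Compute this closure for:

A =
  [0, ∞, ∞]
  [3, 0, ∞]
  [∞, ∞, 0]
Closure =
  [0, ∞, ∞]
  [3, 0, ∞]
  [∞, ∞, 0]

This is the Floyd-Warshall all-pairs shortest-path computation. For each intermediate vertex k = 0, 1, …, 2, update dist[i][j] ← min(dist[i][j], dist[i][k] + dist[k][j]). The final matrix gives, for each (i, j), the minimum total weight of any directed path from i to j (possibly empty when i = j).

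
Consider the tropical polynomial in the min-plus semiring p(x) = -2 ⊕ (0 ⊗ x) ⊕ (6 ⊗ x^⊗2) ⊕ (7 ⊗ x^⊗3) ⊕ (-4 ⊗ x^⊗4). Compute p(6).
p(6) = -2

A tropical monomial a ⊗ x^⊗i evaluates to a + i · x. Evaluating each term at x = 6:
  Term 0 contributes -2 + 0 · 6 = -2
  Term 1 contributes 0 + 1 · 6 = 6
  Term 2 contributes 6 + 2 · 6 = 18
  Term 3 contributes 7 + 3 · 6 = 25
  Term 4 contributes -4 + 4 · 6 = 20
p(6) = ⊕ of these = min[-2, 6, 18, 25, 20] = -2.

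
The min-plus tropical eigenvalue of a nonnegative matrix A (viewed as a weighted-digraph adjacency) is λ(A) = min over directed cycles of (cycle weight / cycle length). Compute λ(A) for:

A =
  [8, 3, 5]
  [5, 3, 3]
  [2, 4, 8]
λ(A) = 8/3

Enumerate directed cycles and compute their means (weight / length). Sample:
  cycle 0 → 0: weight = 8, length = 1, mean = 8/1 ≈ 8.000
  cycle 1 → 1: weight = 3, length = 1, mean = 3/1 ≈ 3.000
  cycle 2 → 2: weight = 8, length = 1, mean = 8/1 ≈ 8.000
  cycle 0 → 1 → 0: weight = 8, length = 2, mean = 8/2 ≈ 4.000
  cycle 0 → 2 → 0: weight = 7, length = 2, mean = 7/2 ≈ 3.500
  cycle 1 → 0 → 1: weight = 8, length = 2, mean = 8/2 ≈ 4.000
Minimum mean = 2.667, attained e.g. along the cycle 0 → 1 → 2 → 0 with weight 8 and length 3. So λ(A) = 8/3 = 8/3.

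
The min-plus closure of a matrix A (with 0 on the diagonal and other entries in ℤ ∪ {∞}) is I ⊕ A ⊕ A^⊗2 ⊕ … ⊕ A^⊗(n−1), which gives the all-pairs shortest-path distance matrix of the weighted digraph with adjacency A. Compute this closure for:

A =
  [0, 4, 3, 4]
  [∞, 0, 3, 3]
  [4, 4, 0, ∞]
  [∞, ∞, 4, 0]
Closure =
  [0, 4, 3, 4]
  [7, 0, 3, 3]
  [4, 4, 0, 7]
  [8, 8, 4, 0]

This is the Floyd-Warshall all-pairs shortest-path computation. For each intermediate vertex k = 0, 1, …, 3, update dist[i][j] ← min(dist[i][j], dist[i][k] + dist[k][j]). The final matrix gives, for each (i, j), the minimum total weight of any directed path from i to j (possibly empty when i = j).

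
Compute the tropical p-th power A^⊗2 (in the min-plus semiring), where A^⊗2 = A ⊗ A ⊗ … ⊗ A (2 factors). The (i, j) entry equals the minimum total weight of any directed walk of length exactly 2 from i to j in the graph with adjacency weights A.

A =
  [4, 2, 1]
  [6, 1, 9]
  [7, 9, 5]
A^⊗2 =
  [8, 3, 5]
  [7, 2, 7]
  [11, 9, 8]

Each entry (A^⊗2)_ij equals the minimum over all length-2 walks i = v_0 → v_1 → … → v_2 = j of Σ_t A[v_t][v_{t+1}]. For example, for (i, j) = (0, 2) we minimise over 3 possible intermediate vertex sequences; the minimum is 5, attained along the walk 0 → 0 → 2.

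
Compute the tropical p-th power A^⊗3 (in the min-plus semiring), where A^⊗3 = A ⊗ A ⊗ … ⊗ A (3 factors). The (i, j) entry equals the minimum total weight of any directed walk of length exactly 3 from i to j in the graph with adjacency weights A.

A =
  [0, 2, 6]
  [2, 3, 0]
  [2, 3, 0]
A^⊗3 =
  [0, 2, 2]
  [2, 3, 0]
  [2, 3, 0]

Each entry (A^⊗3)_ij equals the minimum over all length-3 walks i = v_0 → v_1 → … → v_3 = j of Σ_t A[v_t][v_{t+1}]. For example, for (i, j) = (0, 2) we minimise over 9 possible intermediate vertex sequences; the minimum is 2, attained along the walk 0 → 0 → 1 → 2.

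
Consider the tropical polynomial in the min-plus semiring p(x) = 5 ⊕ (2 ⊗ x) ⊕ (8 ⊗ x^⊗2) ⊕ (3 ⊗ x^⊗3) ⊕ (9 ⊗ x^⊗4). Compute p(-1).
p(-1) = 0

A tropical monomial a ⊗ x^⊗i evaluates to a + i · x. Evaluating each term at x = -1:
  Term 0 contributes 5 + 0 · -1 = 5
  Term 1 contributes 2 + 1 · -1 = 1
  Term 2 contributes 8 + 2 · -1 = 6
  Term 3 contributes 3 + 3 · -1 = 0
  Term 4 contributes 9 + 4 · -1 = 5
p(-1) = ⊕ of these = min[5, 1, 6, 0, 5] = 0.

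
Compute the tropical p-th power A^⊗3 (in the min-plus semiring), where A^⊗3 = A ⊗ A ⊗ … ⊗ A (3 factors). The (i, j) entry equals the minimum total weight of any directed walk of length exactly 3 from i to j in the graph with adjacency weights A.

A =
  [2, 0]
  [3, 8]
A^⊗3 =
  [5, 3]
  [6, 5]

Each entry (A^⊗3)_ij equals the minimum over all length-3 walks i = v_0 → v_1 → … → v_3 = j of Σ_t A[v_t][v_{t+1}]. For example, for (i, j) = (0, 1) we minimise over 4 possible intermediate vertex sequences; the minimum is 3, attained along the walk 0 → 1 → 0 → 1.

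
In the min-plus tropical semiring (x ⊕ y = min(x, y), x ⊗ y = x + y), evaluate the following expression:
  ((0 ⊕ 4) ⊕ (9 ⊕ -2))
((0 ⊕ 4) ⊕ (9 ⊕ -2)) = -2

Expand innermost to outermost. Recall ⊕ takes the minimum of its arguments and ⊗ takes their sum. Working out the expression ((0 ⊕ 4) ⊕ (9 ⊕ -2)) gives -2.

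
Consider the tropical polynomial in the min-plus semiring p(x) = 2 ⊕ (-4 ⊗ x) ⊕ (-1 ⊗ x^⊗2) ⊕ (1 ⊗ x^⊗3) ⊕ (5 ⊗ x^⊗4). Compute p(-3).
p(-3) = -8

A tropical monomial a ⊗ x^⊗i evaluates to a + i · x. Evaluating each term at x = -3:
  Term 0 contributes 2 + 0 · -3 = 2
  Term 1 contributes -4 + 1 · -3 = -7
  Term 2 contributes -1 + 2 · -3 = -7
  Term 3 contributes 1 + 3 · -3 = -8
  Term 4 contributes 5 + 4 · -3 = -7
p(-3) = ⊕ of these = min[2, -7, -7, -8, -7] = -8.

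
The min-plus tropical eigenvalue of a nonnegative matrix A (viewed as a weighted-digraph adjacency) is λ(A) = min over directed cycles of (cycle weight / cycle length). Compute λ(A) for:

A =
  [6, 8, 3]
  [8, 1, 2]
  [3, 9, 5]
λ(A) = 1

Enumerate directed cycles and compute their means (weight / length). Sample:
  cycle 0 → 0: weight = 6, length = 1, mean = 6/1 ≈ 6.000
  cycle 1 → 1: weight = 1, length = 1, mean = 1/1 ≈ 1.000
  cycle 2 → 2: weight = 5, length = 1, mean = 5/1 ≈ 5.000
  cycle 0 → 1 → 0: weight = 16, length = 2, mean = 16/2 ≈ 8.000
  cycle 0 → 2 → 0: weight = 6, length = 2, mean = 6/2 ≈ 3.000
  cycle 1 → 0 → 1: weight = 16, length = 2, mean = 16/2 ≈ 8.000
Minimum mean = 1.000, attained e.g. along the cycle 1 → 1 with weight 1 and length 1. So λ(A) = 1/1 = 1.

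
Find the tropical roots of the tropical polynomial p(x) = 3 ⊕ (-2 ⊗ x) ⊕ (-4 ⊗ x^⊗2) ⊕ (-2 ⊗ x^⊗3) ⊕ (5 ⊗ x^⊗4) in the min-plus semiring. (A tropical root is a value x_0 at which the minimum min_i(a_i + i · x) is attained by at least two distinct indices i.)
Roots: {-7, -2, 2, 5}

Each tropical root is a break point of the lower envelope of the lines y = a_i + i · x (there are 5 lines, with slopes 0, 1, ..., 4). Only the lines that attain the minimum somewhere contribute to roots; other lines are dominated. Here the surviving (envelope) indices are i = 4, i = 3, i = 2, i = 1, i = 0.
Intersections between consecutive envelope lines give the roots: for adjacent envelope indices i < j the intersection is x = (a_i − a_j) / (j − i). Reading off the sorted break points: {-7, -2, 2, 5}.
Verification: at each break x_0, at least two indices attain the minimum of min_i(a_i + i · x_0).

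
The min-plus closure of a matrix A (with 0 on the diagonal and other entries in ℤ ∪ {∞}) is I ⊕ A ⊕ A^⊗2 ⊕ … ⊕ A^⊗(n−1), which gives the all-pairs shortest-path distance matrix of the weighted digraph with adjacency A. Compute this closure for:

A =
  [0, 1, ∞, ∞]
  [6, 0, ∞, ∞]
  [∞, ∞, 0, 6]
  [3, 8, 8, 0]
Closure =
  [0, 1, ∞, ∞]
  [6, 0, ∞, ∞]
  [9, 10, 0, 6]
  [3, 4, 8, 0]

This is the Floyd-Warshall all-pairs shortest-path computation. For each intermediate vertex k = 0, 1, …, 3, update dist[i][j] ← min(dist[i][j], dist[i][k] + dist[k][j]). The final matrix gives, for each (i, j), the minimum total weight of any directed path from i to j (possibly empty when i = j).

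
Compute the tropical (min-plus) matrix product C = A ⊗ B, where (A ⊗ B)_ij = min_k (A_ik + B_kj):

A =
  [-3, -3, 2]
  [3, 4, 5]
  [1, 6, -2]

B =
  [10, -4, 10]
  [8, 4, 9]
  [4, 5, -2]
A ⊗ B =
  [5, -7, 0]
  [9, -1, 3]
  [2, -3, -4]

Apply the min-plus product entry-by-entry:
  C[0][0] = min over k of (A[0][0] + B[0][0] = -3 + 10 = 7, A[0][1] + B[1][0] = -3 + 8 = 5, A[0][2] + B[2][0] = 2 + 4 = 6) = 5 (attained at k = 1)
  C[0][1] = min over k of (A[0][0] + B[0][1] = -3 + -4 = -7, A[0][1] + B[1][1] = -3 + 4 = 1, A[0][2] + B[2][1] = 2 + 5 = 7) = -7 (attained at k = 0)
  C[0][2] = min over k of (A[0][0] + B[0][2] = -3 + 10 = 7, A[0][1] + B[1][2] = -3 + 9 = 6, A[0][2] + B[2][2] = 2 + -2 = 0) = 0 (attained at k = 2)
  C[1][0] = min over k of (A[1][0] + B[0][0] = 3 + 10 = 13, A[1][1] + B[1][0] = 4 + 8 = 12, A[1][2] + B[2][0] = 5 + 4 = 9) = 9 (attained at k = 2)
  C[1][1] = min over k of (A[1][0] + B[0][1] = 3 + -4 = -1, A[1][1] + B[1][1] = 4 + 4 = 8, A[1][2] + B[2][1] = 5 + 5 = 10) = -1 (attained at k = 0)
  C[1][2] = min over k of (A[1][0] + B[0][2] = 3 + 10 = 13, A[1][1] + B[1][2] = 4 + 9 = 13, A[1][2] + B[2][2] = 5 + -2 = 3) = 3 (attained at k = 2)
  C[2][0] = min over k of (A[2][0] + B[0][0] = 1 + 10 = 11, A[2][1] + B[1][0] = 6 + 8 = 14, A[2][2] + B[2][0] = -2 + 4 = 2) = 2 (attained at k = 2)
  C[2][1] = min over k of (A[2][0] + B[0][1] = 1 + -4 = -3, A[2][1] + B[1][1] = 6 + 4 = 10, A[2][2] + B[2][1] = -2 + 5 = 3) = -3 (attained at k = 0)
  C[2][2] = min over k of (A[2][0] + B[0][2] = 1 + 10 = 11, A[2][1] + B[1][2] = 6 + 9 = 15, A[2][2] + B[2][2] = -2 + -2 = -4) = -4 (attained at k = 2)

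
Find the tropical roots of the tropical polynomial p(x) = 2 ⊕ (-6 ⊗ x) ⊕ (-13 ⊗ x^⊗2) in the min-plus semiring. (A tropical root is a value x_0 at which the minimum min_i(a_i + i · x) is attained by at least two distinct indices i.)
Roots: {7, 8}

Each tropical root is a break point of the lower envelope of the lines y = a_i + i · x (there are 3 lines, with slopes 0, 1, ..., 2). Only the lines that attain the minimum somewhere contribute to roots; other lines are dominated. Here the surviving (envelope) indices are i = 2, i = 1, i = 0.
Intersections between consecutive envelope lines give the roots: for adjacent envelope indices i < j the intersection is x = (a_i − a_j) / (j − i). Reading off the sorted break points: {7, 8}.
Verification: at each break x_0, at least two indices attain the minimum of min_i(a_i + i · x_0).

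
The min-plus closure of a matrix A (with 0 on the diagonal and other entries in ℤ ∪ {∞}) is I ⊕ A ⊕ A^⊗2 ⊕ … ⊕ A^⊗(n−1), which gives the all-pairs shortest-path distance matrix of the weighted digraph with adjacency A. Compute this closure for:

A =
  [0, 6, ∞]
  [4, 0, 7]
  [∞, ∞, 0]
Closure =
  [0, 6, 13]
  [4, 0, 7]
  [∞, ∞, 0]

This is the Floyd-Warshall all-pairs shortest-path computation. For each intermediate vertex k = 0, 1, …, 2, update dist[i][j] ← min(dist[i][j], dist[i][k] + dist[k][j]). The final matrix gives, for each (i, j), the minimum total weight of any directed path from i to j (possibly empty when i = j).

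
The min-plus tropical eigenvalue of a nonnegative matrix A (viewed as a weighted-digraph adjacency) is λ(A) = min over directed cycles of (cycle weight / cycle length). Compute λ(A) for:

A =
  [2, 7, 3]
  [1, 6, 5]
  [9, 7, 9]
λ(A) = 2

Enumerate directed cycles and compute their means (weight / length). Sample:
  cycle 0 → 0: weight = 2, length = 1, mean = 2/1 ≈ 2.000
  cycle 1 → 1: weight = 6, length = 1, mean = 6/1 ≈ 6.000
  cycle 2 → 2: weight = 9, length = 1, mean = 9/1 ≈ 9.000
  cycle 0 → 1 → 0: weight = 8, length = 2, mean = 8/2 ≈ 4.000
  cycle 0 → 2 → 0: weight = 12, length = 2, mean = 12/2 ≈ 6.000
  cycle 1 → 0 → 1: weight = 8, length = 2, mean = 8/2 ≈ 4.000
Minimum mean = 2.000, attained e.g. along the cycle 0 → 0 with weight 2 and length 1. So λ(A) = 2/1 = 2.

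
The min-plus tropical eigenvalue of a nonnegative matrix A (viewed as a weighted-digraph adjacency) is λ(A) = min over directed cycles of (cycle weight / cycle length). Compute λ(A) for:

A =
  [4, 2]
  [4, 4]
λ(A) = 3

Enumerate directed cycles and compute their means (weight / length). Sample:
  cycle 0 → 0: weight = 4, length = 1, mean = 4/1 ≈ 4.000
  cycle 1 → 1: weight = 4, length = 1, mean = 4/1 ≈ 4.000
  cycle 0 → 1 → 0: weight = 6, length = 2, mean = 6/2 ≈ 3.000
  cycle 1 → 0 → 1: weight = 6, length = 2, mean = 6/2 ≈ 3.000
Minimum mean = 3.000, attained e.g. along the cycle 0 → 1 → 0 with weight 6 and length 2. So λ(A) = 6/2 = 3.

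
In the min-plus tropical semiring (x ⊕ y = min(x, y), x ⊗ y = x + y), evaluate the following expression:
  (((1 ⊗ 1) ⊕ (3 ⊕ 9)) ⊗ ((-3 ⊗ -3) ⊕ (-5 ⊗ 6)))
(((1 ⊗ 1) ⊕ (3 ⊕ 9)) ⊗ ((-3 ⊗ -3) ⊕ (-5 ⊗ 6))) = -4

Expand innermost to outermost. Recall ⊕ takes the minimum of its arguments and ⊗ takes their sum. Working out the expression (((1 ⊗ 1) ⊕ (3 ⊕ 9)) ⊗ ((-3 ⊗ -3) ⊕ (-5 ⊗ 6))) gives -4.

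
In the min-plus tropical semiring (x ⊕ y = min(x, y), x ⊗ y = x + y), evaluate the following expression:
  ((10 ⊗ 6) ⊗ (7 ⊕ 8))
((10 ⊗ 6) ⊗ (7 ⊕ 8)) = 23

Expand innermost to outermost. Recall ⊕ takes the minimum of its arguments and ⊗ takes their sum. Working out the expression ((10 ⊗ 6) ⊗ (7 ⊕ 8)) gives 23.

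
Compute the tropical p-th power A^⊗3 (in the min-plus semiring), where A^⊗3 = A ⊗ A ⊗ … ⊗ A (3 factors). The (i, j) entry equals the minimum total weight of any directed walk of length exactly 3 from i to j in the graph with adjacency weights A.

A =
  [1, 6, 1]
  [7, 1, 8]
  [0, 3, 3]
A^⊗3 =
  [2, 5, 2]
  [8, 3, 9]
  [1, 4, 2]

Each entry (A^⊗3)_ij equals the minimum over all length-3 walks i = v_0 → v_1 → … → v_3 = j of Σ_t A[v_t][v_{t+1}]. For example, for (i, j) = (0, 2) we minimise over 9 possible intermediate vertex sequences; the minimum is 2, attained along the walk 0 → 2 → 0 → 2.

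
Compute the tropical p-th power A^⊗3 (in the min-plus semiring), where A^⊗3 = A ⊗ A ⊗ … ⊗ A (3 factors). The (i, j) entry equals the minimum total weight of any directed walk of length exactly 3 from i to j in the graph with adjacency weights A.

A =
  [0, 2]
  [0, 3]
A^⊗3 =
  [0, 2]
  [0, 2]

Each entry (A^⊗3)_ij equals the minimum over all length-3 walks i = v_0 → v_1 → … → v_3 = j of Σ_t A[v_t][v_{t+1}]. For example, for (i, j) = (0, 1) we minimise over 4 possible intermediate vertex sequences; the minimum is 2, attained along the walk 0 → 0 → 0 → 1.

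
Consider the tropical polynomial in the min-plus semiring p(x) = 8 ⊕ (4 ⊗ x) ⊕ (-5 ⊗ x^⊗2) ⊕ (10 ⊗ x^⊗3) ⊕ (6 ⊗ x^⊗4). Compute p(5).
p(5) = 5

A tropical monomial a ⊗ x^⊗i evaluates to a + i · x. Evaluating each term at x = 5:
  Term 0 contributes 8 + 0 · 5 = 8
  Term 1 contributes 4 + 1 · 5 = 9
  Term 2 contributes -5 + 2 · 5 = 5
  Term 3 contributes 10 + 3 · 5 = 25
  Term 4 contributes 6 + 4 · 5 = 26
p(5) = ⊕ of these = min[8, 9, 5, 25, 26] = 5.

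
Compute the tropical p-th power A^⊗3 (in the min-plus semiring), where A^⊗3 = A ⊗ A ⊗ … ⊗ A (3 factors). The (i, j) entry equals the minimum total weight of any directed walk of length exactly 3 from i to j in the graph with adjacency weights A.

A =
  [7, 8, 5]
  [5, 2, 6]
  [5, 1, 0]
A^⊗3 =
  [10, 6, 5]
  [9, 6, 6]
  [5, 1, 0]

Each entry (A^⊗3)_ij equals the minimum over all length-3 walks i = v_0 → v_1 → … → v_3 = j of Σ_t A[v_t][v_{t+1}]. For example, for (i, j) = (0, 2) we minimise over 9 possible intermediate vertex sequences; the minimum is 5, attained along the walk 0 → 2 → 2 → 2.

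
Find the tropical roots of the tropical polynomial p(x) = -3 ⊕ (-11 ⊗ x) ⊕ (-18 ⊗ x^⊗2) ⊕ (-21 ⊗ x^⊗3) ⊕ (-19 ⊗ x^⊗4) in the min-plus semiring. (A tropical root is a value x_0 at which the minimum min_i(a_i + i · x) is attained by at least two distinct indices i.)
Roots: {-2, 3, 7, 8}

Each tropical root is a break point of the lower envelope of the lines y = a_i + i · x (there are 5 lines, with slopes 0, 1, ..., 4). Only the lines that attain the minimum somewhere contribute to roots; other lines are dominated. Here the surviving (envelope) indices are i = 4, i = 3, i = 2, i = 1, i = 0.
Intersections between consecutive envelope lines give the roots: for adjacent envelope indices i < j the intersection is x = (a_i − a_j) / (j − i). Reading off the sorted break points: {-2, 3, 7, 8}.
Verification: at each break x_0, at least two indices attain the minimum of min_i(a_i + i · x_0).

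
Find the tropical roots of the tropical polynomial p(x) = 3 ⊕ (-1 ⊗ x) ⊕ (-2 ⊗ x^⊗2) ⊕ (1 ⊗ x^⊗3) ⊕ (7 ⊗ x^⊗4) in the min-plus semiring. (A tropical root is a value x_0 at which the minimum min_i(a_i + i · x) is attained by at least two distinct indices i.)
Roots: {-6, -3, 1, 4}

Each tropical root is a break point of the lower envelope of the lines y = a_i + i · x (there are 5 lines, with slopes 0, 1, ..., 4). Only the lines that attain the minimum somewhere contribute to roots; other lines are dominated. Here the surviving (envelope) indices are i = 4, i = 3, i = 2, i = 1, i = 0.
Intersections between consecutive envelope lines give the roots: for adjacent envelope indices i < j the intersection is x = (a_i − a_j) / (j − i). Reading off the sorted break points: {-6, -3, 1, 4}.
Verification: at each break x_0, at least two indices attain the minimum of min_i(a_i + i · x_0).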